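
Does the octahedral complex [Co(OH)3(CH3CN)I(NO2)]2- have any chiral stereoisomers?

The six octahedral sites form three mutually perpendicular trans pairs.
Systematic placement gives 4 geometric isomers: OH mer (3 arrangements); OH fac (chiral).
One of these lacks any improper symmetry element and so occurs as an enantiomeric pair, giving 4 + 1 = 5 stereoisomers in total.

yes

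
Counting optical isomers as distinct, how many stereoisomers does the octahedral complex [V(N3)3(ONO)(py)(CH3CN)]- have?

5

The distinct arrangements are (4 in all): N3 mer (3 arrangements); N3 fac (chiral).
One of these lacks any improper symmetry element and so occurs as an enantiomeric pair, giving 4 + 1 = 5 stereoisomers in total.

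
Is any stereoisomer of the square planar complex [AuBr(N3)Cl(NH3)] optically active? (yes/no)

no

The distinct arrangements are (3 in all): (Br/N3 trans, Cl/NH3 trans); (Br/NH3 trans, Cl/N3 trans); (Br/Cl trans, N3/NH3 trans).
Each arrangement has an internal mirror plane or centre of symmetry, so none is chiral.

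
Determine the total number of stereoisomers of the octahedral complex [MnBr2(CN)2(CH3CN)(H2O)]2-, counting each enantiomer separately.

8

Systematic placement gives 6 geometric isomers: Br trans, CN cis; Br trans, CN trans; Br cis, CN cis (3 arrangements, 2 chiral); Br cis, CN trans.
Of these, 2 lack any improper symmetry element and so occur as enantiomeric pairs, giving 6 + 2 = 8 stereoisomers in total.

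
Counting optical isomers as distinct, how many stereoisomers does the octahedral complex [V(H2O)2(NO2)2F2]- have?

In an octahedral complex each vertex has one trans partner and four cis neighbours.
Working through the distinct placements yields 5 geometric isomers: H2O trans, NO2 trans, F trans; H2O cis, NO2 cis, F trans; H2O cis, NO2 trans, F cis; H2O cis, NO2 cis, F cis (chiral); H2O trans, NO2 cis, F cis.
One of these lacks any improper symmetry element and so occurs as an enantiomeric pair, giving 5 + 1 = 6 stereoisomers in total.

6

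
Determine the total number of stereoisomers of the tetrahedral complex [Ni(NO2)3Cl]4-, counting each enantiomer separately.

1

All four vertices of a tetrahedron are equivalent and mutually adjacent, so cis/trans isomerism cannot arise.
Only one geometric arrangement is possible.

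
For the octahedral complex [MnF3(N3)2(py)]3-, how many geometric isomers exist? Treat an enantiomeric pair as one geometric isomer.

3

An octahedron has six vertices in three trans pairs; every non-trans pair is cis.
Systematic placement gives 3 geometric isomers: F mer, N3 cis; F mer, N3 trans; F fac, N3 cis.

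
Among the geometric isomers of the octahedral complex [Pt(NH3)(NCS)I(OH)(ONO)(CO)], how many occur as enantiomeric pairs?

The six octahedral sites form three mutually perpendicular trans pairs.
Exhaustive case analysis gives 15 geometric isomers.
Of these, 15 lack any improper symmetry element and so occur as enantiomeric pairs, giving 15 + 15 = 30 stereoisomers in total.

15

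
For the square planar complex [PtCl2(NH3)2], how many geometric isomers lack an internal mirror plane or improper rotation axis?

In a square planar complex each vertex has one trans partner and two cis neighbours.
The distinct arrangements are (2 in all): Cl cis; Cl trans.
Each arrangement has an internal mirror plane or centre of symmetry, so none is chiral.

0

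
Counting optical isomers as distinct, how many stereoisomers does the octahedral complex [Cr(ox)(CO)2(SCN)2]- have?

An octahedron has six vertices in three trans pairs; every non-trans pair is cis.
Each ox is bidentate and must span two cis positions.
Systematic placement gives 3 geometric isomers: CO trans, SCN cis; CO cis, SCN cis (chiral); CO cis, SCN trans.
One of these lacks any improper symmetry element and so occurs as an enantiomeric pair, giving 3 + 1 = 4 stereoisomers in total.

4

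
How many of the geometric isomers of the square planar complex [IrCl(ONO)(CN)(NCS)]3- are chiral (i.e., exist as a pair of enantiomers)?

0

In a square planar complex each vertex has one trans partner and two cis neighbours.
The distinct arrangements are (3 in all): (CN/NCS trans, Cl/ONO trans); (CN/ONO trans, Cl/NCS trans); (CN/Cl trans, NCS/ONO trans).
Each arrangement has an internal mirror plane or centre of symmetry, so none is chiral.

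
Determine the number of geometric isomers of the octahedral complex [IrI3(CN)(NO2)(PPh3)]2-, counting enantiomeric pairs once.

4

An octahedron has six vertices in three trans pairs; every non-trans pair is cis.
Working through the distinct placements yields 4 geometric isomers: I mer (3 arrangements); I fac (chiral).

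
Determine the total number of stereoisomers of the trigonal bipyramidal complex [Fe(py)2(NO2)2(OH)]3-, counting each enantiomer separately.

In a trigonal bipyramid the two axial positions differ from the three equatorial ones.
Placing the ligands in turn and identifying arrangements related by rotation or reflection leaves 5 distinct geometric isomers.
One of these lacks any improper symmetry element and so occurs as an enantiomeric pair, giving 5 + 1 = 6 stereoisomers in total.

6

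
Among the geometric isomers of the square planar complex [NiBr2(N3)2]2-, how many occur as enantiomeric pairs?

Working through the distinct placements yields 2 geometric isomers: Br cis; Br trans.
Each arrangement has an internal mirror plane or centre of symmetry, so none is chiral.

0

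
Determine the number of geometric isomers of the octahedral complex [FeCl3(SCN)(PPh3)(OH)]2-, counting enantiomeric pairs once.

4

In an octahedral complex each vertex has one trans partner and four cis neighbours.
Systematic placement gives 4 geometric isomers: Cl mer (3 arrangements); Cl fac (chiral).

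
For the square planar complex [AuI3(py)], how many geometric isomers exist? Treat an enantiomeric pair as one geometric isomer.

1

A square has two trans pairs of vertices; adjacent vertices are cis.
Only one geometric arrangement is possible.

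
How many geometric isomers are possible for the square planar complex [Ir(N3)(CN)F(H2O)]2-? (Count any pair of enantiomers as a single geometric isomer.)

In a square planar complex each vertex has one trans partner and two cis neighbours.
Systematic placement gives 3 geometric isomers: (CN/H2O trans, F/N3 trans); (CN/N3 trans, F/H2O trans); (CN/F trans, H2O/N3 trans).

3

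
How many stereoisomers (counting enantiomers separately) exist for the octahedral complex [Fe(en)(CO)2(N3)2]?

The six octahedral sites form three mutually perpendicular trans pairs.
Each en is bidentate and must span two cis positions.
Working through the distinct placements yields 3 geometric isomers: CO trans, N3 cis; CO cis, N3 cis (chiral); CO cis, N3 trans.
One of these lacks any improper symmetry element and so occurs as an enantiomeric pair, giving 3 + 1 = 4 stereoisomers in total.

4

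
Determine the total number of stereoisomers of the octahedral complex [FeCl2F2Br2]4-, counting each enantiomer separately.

In an octahedral complex each vertex has one trans partner and four cis neighbours.
There are 5 geometric isomers: Cl trans, F trans, Br trans; Cl cis, F cis, Br trans; Cl cis, F trans, Br cis; Cl cis, F cis, Br cis (chiral); Cl trans, F cis, Br cis.
One of these lacks any improper symmetry element and so occurs as an enantiomeric pair, giving 5 + 1 = 6 stereoisomers in total.

6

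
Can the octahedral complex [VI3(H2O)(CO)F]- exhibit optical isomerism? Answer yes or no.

The six octahedral sites form three mutually perpendicular trans pairs.
Working through the distinct placements yields 4 geometric isomers: I mer (3 arrangements); I fac (chiral).
One of these lacks any improper symmetry element and so occurs as an enantiomeric pair, giving 4 + 1 = 5 stereoisomers in total.

yes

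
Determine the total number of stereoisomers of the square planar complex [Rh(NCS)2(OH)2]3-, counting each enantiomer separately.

2

Systematic placement gives 2 geometric isomers: NCS cis; NCS trans.
Each arrangement has an internal mirror plane or centre of symmetry, so none is chiral.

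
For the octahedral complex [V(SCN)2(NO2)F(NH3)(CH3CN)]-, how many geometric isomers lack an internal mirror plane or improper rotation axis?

An octahedron has six vertices in three trans pairs; every non-trans pair is cis.
Exhaustive case analysis gives 9 geometric isomers.
Of these, 6 lack any improper symmetry element and so occur as enantiomeric pairs, giving 9 + 6 = 15 stereoisomers in total.

6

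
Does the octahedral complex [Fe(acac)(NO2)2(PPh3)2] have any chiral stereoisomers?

An octahedron has six vertices in three trans pairs; every non-trans pair is cis.
Each acac is bidentate and must span two cis positions.
The distinct arrangements are (3 in all): NO2 trans, PPh3 cis; NO2 cis, PPh3 cis (chiral); NO2 cis, PPh3 trans.
One of these lacks any improper symmetry element and so occurs as an enantiomeric pair, giving 3 + 1 = 4 stereoisomers in total.

yes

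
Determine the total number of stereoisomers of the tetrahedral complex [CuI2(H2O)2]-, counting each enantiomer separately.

1

Only one geometric arrangement is possible.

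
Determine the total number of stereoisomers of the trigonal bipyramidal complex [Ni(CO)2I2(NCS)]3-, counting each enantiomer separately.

6

In a trigonal bipyramid the two axial positions differ from the three equatorial ones.
Placing the ligands in turn and identifying arrangements related by rotation or reflection leaves 5 distinct geometric isomers.
One of these lacks any improper symmetry element and so occurs as an enantiomeric pair, giving 5 + 1 = 6 stereoisomers in total.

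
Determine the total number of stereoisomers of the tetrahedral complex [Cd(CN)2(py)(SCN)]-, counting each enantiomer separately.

All four vertices of a tetrahedron are equivalent and mutually adjacent, so cis/trans isomerism cannot arise.
Only one geometric arrangement is possible.

1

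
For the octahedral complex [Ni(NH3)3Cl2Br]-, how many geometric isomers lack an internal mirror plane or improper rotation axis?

0

An octahedron has six vertices in three trans pairs; every non-trans pair is cis.
There are 3 geometric isomers: NH3 mer, Cl cis; NH3 mer, Cl trans; NH3 fac, Cl cis.
Each arrangement has an internal mirror plane or centre of symmetry, so none is chiral.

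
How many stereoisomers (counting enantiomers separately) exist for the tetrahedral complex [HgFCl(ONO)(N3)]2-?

In a tetrahedral complex all four positions are equivalent and every pair of ligands is adjacent — there is no cis/trans distinction.
Only one geometric arrangement is possible; it has no improper symmetry element, so it exists as a pair of enantiomers (2 stereoisomers).

2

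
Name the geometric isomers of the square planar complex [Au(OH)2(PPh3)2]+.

A square has two trans pairs of vertices; adjacent vertices are cis.
There are 2 geometric isomers: OH cis; OH trans.

cis and trans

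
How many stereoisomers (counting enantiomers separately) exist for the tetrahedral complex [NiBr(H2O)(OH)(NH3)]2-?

All four vertices of a tetrahedron are equivalent and mutually adjacent, so cis/trans isomerism cannot arise.
Only one geometric arrangement is possible; it has no improper symmetry element, so it exists as a pair of enantiomers (2 stereoisomers).

2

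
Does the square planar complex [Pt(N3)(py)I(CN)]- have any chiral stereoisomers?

A square has two trans pairs of vertices; adjacent vertices are cis.
Working through the distinct placements yields 3 geometric isomers: (CN/N3 trans, I/py trans); (CN/py trans, I/N3 trans); (CN/I trans, N3/py trans).
Each arrangement has an internal mirror plane or centre of symmetry, so none is chiral.

no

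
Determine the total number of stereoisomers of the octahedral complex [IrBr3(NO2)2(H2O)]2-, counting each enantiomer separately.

3

An octahedron has six vertices in three trans pairs; every non-trans pair is cis.
Working through the distinct placements yields 3 geometric isomers: Br mer, NO2 trans; Br mer, NO2 cis; Br fac, NO2 cis.
Each arrangement has an internal mirror plane or centre of symmetry, so none is chiral.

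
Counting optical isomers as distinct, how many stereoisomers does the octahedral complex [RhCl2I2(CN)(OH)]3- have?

An octahedron has six vertices in three trans pairs; every non-trans pair is cis.
Systematic placement gives 6 geometric isomers: Cl cis, I cis (3 arrangements, 2 chiral); Cl cis, I trans; Cl trans, I cis; Cl trans, I trans.
Of these, 2 lack any improper symmetry element and so occur as enantiomeric pairs, giving 6 + 2 = 8 stereoisomers in total.

8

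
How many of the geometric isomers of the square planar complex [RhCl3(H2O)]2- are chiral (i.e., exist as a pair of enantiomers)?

A square has two trans pairs of vertices; adjacent vertices are cis.
Only one geometric arrangement is possible.

0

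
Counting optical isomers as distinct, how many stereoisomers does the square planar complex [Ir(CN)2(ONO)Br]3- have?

A square has two trans pairs of vertices; adjacent vertices are cis.
Working through the distinct placements yields 2 geometric isomers: CN cis; CN trans.
Each arrangement has an internal mirror plane or centre of symmetry, so none is chiral.

2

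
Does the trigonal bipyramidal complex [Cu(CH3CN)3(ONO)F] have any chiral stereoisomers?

no

In a trigonal bipyramid the two axial positions differ from the three equatorial ones.
There are 4 geometric isomers: ONO equatorial, F equatorial; ONO equatorial, F axial; ONO axial, F equatorial; ONO axial, F axial.
Each arrangement has an internal mirror plane or centre of symmetry, so none is chiral.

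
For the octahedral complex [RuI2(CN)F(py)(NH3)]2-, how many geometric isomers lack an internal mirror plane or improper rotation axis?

6

An octahedron has six vertices in three trans pairs; every non-trans pair is cis.
Systematic enumeration (placing each ligand type in turn and discarding arrangements equivalent by rotation or reflection) gives 9 geometric isomers.
Of these, 6 lack any improper symmetry element and so occur as enantiomeric pairs, giving 9 + 6 = 15 stereoisomers in total.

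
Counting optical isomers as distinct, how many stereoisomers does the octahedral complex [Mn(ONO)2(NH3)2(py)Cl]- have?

8

The six octahedral sites form three mutually perpendicular trans pairs.
Systematic placement gives 6 geometric isomers: ONO cis, NH3 cis (3 arrangements, 2 chiral); ONO trans, NH3 cis; ONO cis, NH3 trans; ONO trans, NH3 trans.
Of these, 2 lack any improper symmetry element and so occur as enantiomeric pairs, giving 6 + 2 = 8 stereoisomers in total.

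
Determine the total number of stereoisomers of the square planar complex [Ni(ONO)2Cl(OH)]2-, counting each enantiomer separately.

There are 2 geometric isomers: ONO cis; ONO trans.
Each arrangement has an internal mirror plane or centre of symmetry, so none is chiral.

2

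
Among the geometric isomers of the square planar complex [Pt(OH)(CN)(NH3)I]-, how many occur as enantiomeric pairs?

0

A square has two trans pairs of vertices; adjacent vertices are cis.
Systematic placement gives 3 geometric isomers: (CN/NH3 trans, I/OH trans); (CN/OH trans, I/NH3 trans); (CN/I trans, NH3/OH trans).
Each arrangement has an internal mirror plane or centre of symmetry, so none is chiral.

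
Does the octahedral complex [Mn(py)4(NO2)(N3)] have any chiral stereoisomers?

In an octahedral complex each vertex has one trans partner and four cis neighbours.
Systematic placement gives 2 geometric isomers: NO2 and N3 mutually trans; NO2 and N3 mutually cis.
Each arrangement has an internal mirror plane or centre of symmetry, so none is chiral.

no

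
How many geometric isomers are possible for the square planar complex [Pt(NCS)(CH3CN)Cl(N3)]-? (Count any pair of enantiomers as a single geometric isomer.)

3

A square has two trans pairs of vertices; adjacent vertices are cis.
There are 3 geometric isomers: (CH3CN/N3 trans, Cl/NCS trans); (CH3CN/NCS trans, Cl/N3 trans); (CH3CN/Cl trans, N3/NCS trans).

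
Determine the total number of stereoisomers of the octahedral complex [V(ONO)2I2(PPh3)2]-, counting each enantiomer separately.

6

The distinct arrangements are (5 in all): ONO trans, I trans, PPh3 trans; ONO cis, I trans, PPh3 cis; ONO cis, I cis, PPh3 trans; ONO cis, I cis, PPh3 cis (chiral); ONO trans, I cis, PPh3 cis.
One of these lacks any improper symmetry element and so occurs as an enantiomeric pair, giving 5 + 1 = 6 stereoisomers in total.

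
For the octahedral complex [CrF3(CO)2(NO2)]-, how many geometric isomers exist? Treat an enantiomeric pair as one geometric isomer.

In an octahedral complex each vertex has one trans partner and four cis neighbours.
The distinct arrangements are (3 in all): F mer, CO trans; F fac, CO cis; F mer, CO cis.

3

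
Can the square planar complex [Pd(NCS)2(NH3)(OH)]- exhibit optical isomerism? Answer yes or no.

no

In a square planar complex each vertex has one trans partner and two cis neighbours.
The distinct arrangements are (2 in all): NCS cis; NCS trans.
Each arrangement has an internal mirror plane or centre of symmetry, so none is chiral.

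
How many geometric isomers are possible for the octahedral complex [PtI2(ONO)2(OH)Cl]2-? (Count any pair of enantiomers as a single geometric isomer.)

Working through the distinct placements yields 6 geometric isomers: I cis, ONO trans; I cis, ONO cis (3 arrangements, 2 chiral); I trans, ONO trans; I trans, ONO cis.

6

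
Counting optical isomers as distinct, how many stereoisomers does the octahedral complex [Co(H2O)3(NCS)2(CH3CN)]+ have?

3

The six octahedral sites form three mutually perpendicular trans pairs.
There are 3 geometric isomers: H2O mer, NCS trans; H2O fac, NCS cis; H2O mer, NCS cis.
Each arrangement has an internal mirror plane or centre of symmetry, so none is chiral.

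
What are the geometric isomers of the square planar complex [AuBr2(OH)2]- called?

A square has two trans pairs of vertices; adjacent vertices are cis.
There are 2 geometric isomers: Br cis; Br trans.

cis and trans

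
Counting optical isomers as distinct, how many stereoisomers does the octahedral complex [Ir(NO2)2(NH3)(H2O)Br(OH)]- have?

15

In an octahedral complex each vertex has one trans partner and four cis neighbours.
Exhaustive case analysis gives 9 geometric isomers.
Of these, 6 lack any improper symmetry element and so occur as enantiomeric pairs, giving 9 + 6 = 15 stereoisomers in total.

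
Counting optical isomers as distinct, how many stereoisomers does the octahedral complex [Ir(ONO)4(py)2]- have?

2

An octahedron has six vertices in three trans pairs; every non-trans pair is cis.
Working through the distinct placements yields 2 geometric isomers: py trans; py cis.
Each arrangement has an internal mirror plane or centre of symmetry, so none is chiral.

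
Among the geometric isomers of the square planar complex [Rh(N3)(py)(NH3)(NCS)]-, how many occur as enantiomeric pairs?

In a square planar complex each vertex has one trans partner and two cis neighbours.
There are 3 geometric isomers: (N3/NH3 trans, NCS/py trans); (N3/py trans, NCS/NH3 trans); (N3/NCS trans, NH3/py trans).
Each arrangement has an internal mirror plane or centre of symmetry, so none is chiral.

0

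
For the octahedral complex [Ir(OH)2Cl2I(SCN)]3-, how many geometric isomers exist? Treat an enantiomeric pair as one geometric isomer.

The six octahedral sites form three mutually perpendicular trans pairs.
Systematic placement gives 6 geometric isomers: OH cis, Cl trans; OH trans, Cl trans; OH cis, Cl cis (3 arrangements, 2 chiral); OH trans, Cl cis.

6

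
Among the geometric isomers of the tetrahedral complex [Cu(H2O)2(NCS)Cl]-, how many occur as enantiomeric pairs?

0

Only one geometric arrangement is possible.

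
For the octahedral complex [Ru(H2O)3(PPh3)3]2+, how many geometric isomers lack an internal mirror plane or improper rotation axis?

The six octahedral sites form three mutually perpendicular trans pairs.
Working through the distinct placements yields 2 geometric isomers: H2O mer; H2O fac.
Each arrangement has an internal mirror plane or centre of symmetry, so none is chiral.

0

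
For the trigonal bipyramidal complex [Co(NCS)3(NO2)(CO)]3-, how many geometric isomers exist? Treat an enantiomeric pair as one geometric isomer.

A trigonal bipyramid has two axial and three equatorial sites, which are chemically inequivalent.
Working through the distinct placements yields 4 geometric isomers: NO2 equatorial, CO axial; NO2 axial, CO axial; NO2 equatorial, CO equatorial; NO2 axial, CO equatorial.

4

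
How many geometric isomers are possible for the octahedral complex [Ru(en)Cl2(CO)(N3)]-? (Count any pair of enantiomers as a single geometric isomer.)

The six octahedral sites form three mutually perpendicular trans pairs.
Each en is bidentate and must span two cis positions.
Working through the distinct placements yields 4 geometric isomers: Cl cis (3 arrangements, 2 chiral); Cl trans.

4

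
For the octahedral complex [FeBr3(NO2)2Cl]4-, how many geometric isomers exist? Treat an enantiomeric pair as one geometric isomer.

In an octahedral complex each vertex has one trans partner and four cis neighbours.
Systematic placement gives 3 geometric isomers: Br mer, NO2 trans; Br mer, NO2 cis; Br fac, NO2 cis.

3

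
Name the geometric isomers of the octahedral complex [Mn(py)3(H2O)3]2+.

Working through the distinct placements yields 2 geometric isomers: py mer; py fac.

fac and mer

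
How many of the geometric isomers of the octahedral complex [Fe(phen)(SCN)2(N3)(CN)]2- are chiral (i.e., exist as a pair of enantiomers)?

The six octahedral sites form three mutually perpendicular trans pairs.
Each phen is bidentate and must span two cis positions.
Systematic placement gives 4 geometric isomers: SCN cis (3 arrangements, 2 chiral); SCN trans.
Of these, 2 lack any improper symmetry element and so occur as enantiomeric pairs, giving 4 + 2 = 6 stereoisomers in total.

2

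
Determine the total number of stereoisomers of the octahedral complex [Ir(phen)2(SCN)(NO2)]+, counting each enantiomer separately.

The six octahedral sites form three mutually perpendicular trans pairs.
Each phen is bidentate and must span two cis positions.
There are 2 geometric isomers: SCN and NO2 mutually trans; SCN and NO2 mutually cis (chiral).
One of these lacks any improper symmetry element and so occurs as an enantiomeric pair, giving 2 + 1 = 3 stereoisomers in total.

3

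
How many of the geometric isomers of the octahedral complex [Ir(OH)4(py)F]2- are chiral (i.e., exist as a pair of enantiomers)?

0

In an octahedral complex each vertex has one trans partner and four cis neighbours.
Systematic placement gives 2 geometric isomers: py and F mutually cis; py and F mutually trans.
Each arrangement has an internal mirror plane or centre of symmetry, so none is chiral.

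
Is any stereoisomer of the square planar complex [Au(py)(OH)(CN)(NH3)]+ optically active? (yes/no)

no

Working through the distinct placements yields 3 geometric isomers: (CN/OH trans, NH3/py trans); (CN/py trans, NH3/OH trans); (CN/NH3 trans, OH/py trans).
Each arrangement has an internal mirror plane or centre of symmetry, so none is chiral.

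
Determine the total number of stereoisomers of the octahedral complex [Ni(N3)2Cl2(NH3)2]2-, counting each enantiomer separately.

6

An octahedron has six vertices in three trans pairs; every non-trans pair is cis.
Working through the distinct placements yields 5 geometric isomers: N3 trans, Cl trans, NH3 trans; N3 cis, Cl trans, NH3 cis; N3 cis, Cl cis, NH3 trans; N3 cis, Cl cis, NH3 cis (chiral); N3 trans, Cl cis, NH3 cis.
One of these lacks any improper symmetry element and so occurs as an enantiomeric pair, giving 5 + 1 = 6 stereoisomers in total.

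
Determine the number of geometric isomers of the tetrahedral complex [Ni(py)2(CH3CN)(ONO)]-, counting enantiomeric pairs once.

1

All four vertices of a tetrahedron are equivalent and mutually adjacent, so cis/trans isomerism cannot arise.
Only one geometric arrangement is possible.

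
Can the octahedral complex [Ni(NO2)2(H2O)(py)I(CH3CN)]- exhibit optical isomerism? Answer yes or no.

Systematic enumeration (placing each ligand type in turn and discarding arrangements equivalent by rotation or reflection) gives 9 geometric isomers.
Of these, 6 lack any improper symmetry element and so occur as enantiomeric pairs, giving 9 + 6 = 15 stereoisomers in total.

yes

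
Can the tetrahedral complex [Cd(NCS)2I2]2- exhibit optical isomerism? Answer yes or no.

All four vertices of a tetrahedron are equivalent and mutually adjacent, so cis/trans isomerism cannot arise.
Only one geometric arrangement is possible.

no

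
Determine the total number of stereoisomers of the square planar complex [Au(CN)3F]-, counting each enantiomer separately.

In a square planar complex each vertex has one trans partner and two cis neighbours.
Only one geometric arrangement is possible.

1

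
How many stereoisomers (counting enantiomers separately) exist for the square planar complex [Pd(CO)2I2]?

2

In a square planar complex each vertex has one trans partner and two cis neighbours.
Systematic placement gives 2 geometric isomers: CO cis; CO trans.
Each arrangement has an internal mirror plane or centre of symmetry, so none is chiral.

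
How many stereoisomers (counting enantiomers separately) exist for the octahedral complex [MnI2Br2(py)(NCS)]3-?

8

An octahedron has six vertices in three trans pairs; every non-trans pair is cis.
Systematic placement gives 6 geometric isomers: I trans, Br trans; I cis, Br trans; I cis, Br cis (3 arrangements, 2 chiral); I trans, Br cis.
Of these, 2 lack any improper symmetry element and so occur as enantiomeric pairs, giving 6 + 2 = 8 stereoisomers in total.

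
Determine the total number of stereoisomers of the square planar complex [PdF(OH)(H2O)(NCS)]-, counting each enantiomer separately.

3

In a square planar complex each vertex has one trans partner and two cis neighbours.
The distinct arrangements are (3 in all): (F/NCS trans, H2O/OH trans); (F/OH trans, H2O/NCS trans); (F/H2O trans, NCS/OH trans).
Each arrangement has an internal mirror plane or centre of symmetry, so none is chiral.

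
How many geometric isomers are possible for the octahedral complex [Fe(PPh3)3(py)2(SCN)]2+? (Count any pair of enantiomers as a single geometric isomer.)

3

An octahedron has six vertices in three trans pairs; every non-trans pair is cis.
The distinct arrangements are (3 in all): PPh3 mer, py trans; PPh3 mer, py cis; PPh3 fac, py cis.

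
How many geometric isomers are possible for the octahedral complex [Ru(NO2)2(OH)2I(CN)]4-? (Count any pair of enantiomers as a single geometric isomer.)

Working through the distinct placements yields 6 geometric isomers: NO2 trans, OH trans; NO2 cis, OH cis (3 arrangements, 2 chiral); NO2 cis, OH trans; NO2 trans, OH cis.

6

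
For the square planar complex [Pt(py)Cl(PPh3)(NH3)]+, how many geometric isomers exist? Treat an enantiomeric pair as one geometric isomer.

3

A square has two trans pairs of vertices; adjacent vertices are cis.
Systematic placement gives 3 geometric isomers: (Cl/PPh3 trans, NH3/py trans); (Cl/py trans, NH3/PPh3 trans); (Cl/NH3 trans, PPh3/py trans).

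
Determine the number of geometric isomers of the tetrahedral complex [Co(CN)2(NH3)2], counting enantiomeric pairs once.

All four vertices of a tetrahedron are equivalent and mutually adjacent, so cis/trans isomerism cannot arise.
Only one geometric arrangement is possible.

1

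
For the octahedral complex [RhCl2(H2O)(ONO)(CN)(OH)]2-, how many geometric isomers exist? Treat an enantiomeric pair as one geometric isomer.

In an octahedral complex each vertex has one trans partner and four cis neighbours.
Placing the ligands in turn and identifying arrangements related by rotation or reflection leaves 9 distinct geometric isomers.

9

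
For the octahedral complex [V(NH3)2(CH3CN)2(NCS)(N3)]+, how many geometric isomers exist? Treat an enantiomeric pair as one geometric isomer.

6

In an octahedral complex each vertex has one trans partner and four cis neighbours.
Working through the distinct placements yields 6 geometric isomers: NH3 trans, CH3CN trans; NH3 cis, CH3CN trans; NH3 trans, CH3CN cis; NH3 cis, CH3CN cis (3 arrangements, 2 chiral).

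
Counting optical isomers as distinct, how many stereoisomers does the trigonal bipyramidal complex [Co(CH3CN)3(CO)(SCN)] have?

4

A trigonal bipyramid has two axial and three equatorial sites, which are chemically inequivalent.
Systematic placement gives 4 geometric isomers: CO equatorial, SCN equatorial; CO axial, SCN equatorial; CO equatorial, SCN axial; CO axial, SCN axial.
Each arrangement has an internal mirror plane or centre of symmetry, so none is chiral.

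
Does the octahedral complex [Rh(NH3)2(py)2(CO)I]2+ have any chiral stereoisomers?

There are 6 geometric isomers: NH3 trans, py trans; NH3 cis, py cis (3 arrangements, 2 chiral); NH3 cis, py trans; NH3 trans, py cis.
Of these, 2 lack any improper symmetry element and so occur as enantiomeric pairs, giving 6 + 2 = 8 stereoisomers in total.

yes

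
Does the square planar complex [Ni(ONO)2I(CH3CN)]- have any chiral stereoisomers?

no

A square has two trans pairs of vertices; adjacent vertices are cis.
Working through the distinct placements yields 2 geometric isomers: ONO cis; ONO trans.
Each arrangement has an internal mirror plane or centre of symmetry, so none is chiral.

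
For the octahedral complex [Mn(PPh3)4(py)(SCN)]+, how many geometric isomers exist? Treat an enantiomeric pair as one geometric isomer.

In an octahedral complex each vertex has one trans partner and four cis neighbours.
Systematic placement gives 2 geometric isomers: py and SCN mutually trans; py and SCN mutually cis.

2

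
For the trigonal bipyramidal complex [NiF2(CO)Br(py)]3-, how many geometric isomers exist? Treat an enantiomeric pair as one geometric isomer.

Placing the ligands in turn and identifying arrangements related by rotation or reflection leaves 7 distinct geometric isomers.

7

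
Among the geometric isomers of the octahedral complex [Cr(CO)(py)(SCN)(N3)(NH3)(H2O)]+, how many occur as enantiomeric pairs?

In an octahedral complex each vertex has one trans partner and four cis neighbours.
Placing the ligands in turn and identifying arrangements related by rotation or reflection leaves 15 distinct geometric isomers.
Of these, 15 lack any improper symmetry element and so occur as enantiomeric pairs, giving 15 + 15 = 30 stereoisomers in total.

15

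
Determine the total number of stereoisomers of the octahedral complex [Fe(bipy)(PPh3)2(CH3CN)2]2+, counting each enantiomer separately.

4

An octahedron has six vertices in three trans pairs; every non-trans pair is cis.
Each bipy is bidentate and must span two cis positions.
Systematic placement gives 3 geometric isomers: PPh3 cis, CH3CN trans; PPh3 cis, CH3CN cis (chiral); PPh3 trans, CH3CN cis.
One of these lacks any improper symmetry element and so occurs as an enantiomeric pair, giving 3 + 1 = 4 stereoisomers in total.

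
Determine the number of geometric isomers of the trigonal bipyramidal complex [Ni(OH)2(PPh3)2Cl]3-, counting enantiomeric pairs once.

A trigonal bipyramid has two axial and three equatorial sites, which are chemically inequivalent.
Exhaustive case analysis gives 5 geometric isomers.

5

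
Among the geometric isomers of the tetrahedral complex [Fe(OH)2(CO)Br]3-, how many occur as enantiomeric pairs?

0

All four vertices of a tetrahedron are equivalent and mutually adjacent, so cis/trans isomerism cannot arise.
Only one geometric arrangement is possible.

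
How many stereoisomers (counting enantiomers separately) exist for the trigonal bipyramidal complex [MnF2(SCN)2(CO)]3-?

In a trigonal bipyramid the two axial positions differ from the three equatorial ones.
Systematic enumeration (placing each ligand type in turn and discarding arrangements equivalent by rotation or reflection) gives 5 geometric isomers.
One of these lacks any improper symmetry element and so occurs as an enantiomeric pair, giving 5 + 1 = 6 stereoisomers in total.

6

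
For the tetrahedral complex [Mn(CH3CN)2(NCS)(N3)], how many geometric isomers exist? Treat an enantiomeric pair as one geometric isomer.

1

Only one geometric arrangement is possible.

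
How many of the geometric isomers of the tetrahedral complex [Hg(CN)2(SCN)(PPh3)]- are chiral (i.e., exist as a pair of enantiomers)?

0

In a tetrahedral complex all four positions are equivalent and every pair of ligands is adjacent — there is no cis/trans distinction.
Only one geometric arrangement is possible.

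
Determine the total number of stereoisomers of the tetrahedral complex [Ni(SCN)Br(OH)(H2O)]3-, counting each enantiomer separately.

Only one geometric arrangement is possible; it has no improper symmetry element, so it exists as a pair of enantiomers (2 stereoisomers).

2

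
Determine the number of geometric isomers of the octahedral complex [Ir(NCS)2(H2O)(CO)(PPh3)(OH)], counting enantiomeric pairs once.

Placing the ligands in turn and identifying arrangements related by rotation or reflection leaves 9 distinct geometric isomers.

9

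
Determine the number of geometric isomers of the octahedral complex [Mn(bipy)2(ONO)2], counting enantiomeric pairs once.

In an octahedral complex each vertex has one trans partner and four cis neighbours.
Each bipy is bidentate and must span two cis positions.
The distinct arrangements are (2 in all): ONO trans; ONO cis (chiral).

2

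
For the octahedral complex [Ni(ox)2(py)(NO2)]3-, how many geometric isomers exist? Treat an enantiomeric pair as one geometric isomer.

The six octahedral sites form three mutually perpendicular trans pairs.
Each ox is bidentate and must span two cis positions.
Systematic placement gives 2 geometric isomers: py and NO2 mutually cis (chiral); py and NO2 mutually trans.

2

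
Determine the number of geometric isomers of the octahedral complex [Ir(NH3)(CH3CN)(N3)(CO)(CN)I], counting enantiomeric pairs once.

The six octahedral sites form three mutually perpendicular trans pairs.
Systematic enumeration (placing each ligand type in turn and discarding arrangements equivalent by rotation or reflection) gives 15 geometric isomers.

15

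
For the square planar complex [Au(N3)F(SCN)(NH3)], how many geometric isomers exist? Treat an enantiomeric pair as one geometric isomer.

A square has two trans pairs of vertices; adjacent vertices are cis.
The distinct arrangements are (3 in all): (F/NH3 trans, N3/SCN trans); (F/SCN trans, N3/NH3 trans); (F/N3 trans, NH3/SCN trans).

3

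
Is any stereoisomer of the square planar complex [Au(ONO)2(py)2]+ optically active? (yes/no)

In a square planar complex each vertex has one trans partner and two cis neighbours.
The distinct arrangements are (2 in all): ONO cis; ONO trans.
Each arrangement has an internal mirror plane or centre of symmetry, so none is chiral.

no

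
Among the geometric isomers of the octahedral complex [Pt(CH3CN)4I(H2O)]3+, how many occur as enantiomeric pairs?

0

The six octahedral sites form three mutually perpendicular trans pairs.
Working through the distinct placements yields 2 geometric isomers: I and H2O mutually trans; I and H2O mutually cis.
Each arrangement has an internal mirror plane or centre of symmetry, so none is chiral.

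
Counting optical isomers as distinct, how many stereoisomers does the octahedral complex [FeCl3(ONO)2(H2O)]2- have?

An octahedron has six vertices in three trans pairs; every non-trans pair is cis.
The distinct arrangements are (3 in all): Cl mer, ONO trans; Cl mer, ONO cis; Cl fac, ONO cis.
Each arrangement has an internal mirror plane or centre of symmetry, so none is chiral.

3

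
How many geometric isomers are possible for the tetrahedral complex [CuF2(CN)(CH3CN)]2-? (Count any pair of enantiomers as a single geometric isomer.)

1

In a tetrahedral complex all four positions are equivalent and every pair of ligands is adjacent — there is no cis/trans distinction.
Only one geometric arrangement is possible.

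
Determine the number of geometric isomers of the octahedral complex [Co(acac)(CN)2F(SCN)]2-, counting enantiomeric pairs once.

Each acac is bidentate and must span two cis positions.
Working through the distinct placements yields 4 geometric isomers: CN trans; CN cis (3 arrangements, 2 chiral).

4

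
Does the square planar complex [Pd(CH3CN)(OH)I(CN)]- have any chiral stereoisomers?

no

A square has two trans pairs of vertices; adjacent vertices are cis.
Working through the distinct placements yields 3 geometric isomers: (CH3CN/I trans, CN/OH trans); (CH3CN/OH trans, CN/I trans); (CH3CN/CN trans, I/OH trans).
Each arrangement has an internal mirror plane or centre of symmetry, so none is chiral.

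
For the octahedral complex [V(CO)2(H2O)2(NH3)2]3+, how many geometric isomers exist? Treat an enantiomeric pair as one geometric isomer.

5

In an octahedral complex each vertex has one trans partner and four cis neighbours.
The distinct arrangements are (5 in all): CO trans, H2O trans, NH3 trans; CO trans, H2O cis, NH3 cis; CO cis, H2O cis, NH3 trans; CO cis, H2O cis, NH3 cis (chiral); CO cis, H2O trans, NH3 cis.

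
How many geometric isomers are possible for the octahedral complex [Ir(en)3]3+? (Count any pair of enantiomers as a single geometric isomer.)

1

In an octahedral complex each vertex has one trans partner and four cis neighbours.
Each en is bidentate and must span two cis positions.
Only one geometric arrangement is possible; it has no improper symmetry element, so it exists as a pair of enantiomers (2 stereoisomers).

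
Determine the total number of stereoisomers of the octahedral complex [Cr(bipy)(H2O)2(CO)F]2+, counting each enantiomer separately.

6

In an octahedral complex each vertex has one trans partner and four cis neighbours.
Each bipy is bidentate and must span two cis positions.
Systematic placement gives 4 geometric isomers: H2O cis (3 arrangements, 2 chiral); H2O trans.
Of these, 2 lack any improper symmetry element and so occur as enantiomeric pairs, giving 4 + 2 = 6 stereoisomers in total.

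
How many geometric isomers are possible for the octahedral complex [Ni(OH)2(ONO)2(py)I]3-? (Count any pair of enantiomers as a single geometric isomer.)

Working through the distinct placements yields 6 geometric isomers: OH cis, ONO cis (3 arrangements, 2 chiral); OH cis, ONO trans; OH trans, ONO cis; OH trans, ONO trans.

6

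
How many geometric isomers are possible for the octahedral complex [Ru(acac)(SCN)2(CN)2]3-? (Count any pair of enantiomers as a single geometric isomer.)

3

An octahedron has six vertices in three trans pairs; every non-trans pair is cis.
Each acac is bidentate and must span two cis positions.
The distinct arrangements are (3 in all): SCN cis, CN trans; SCN cis, CN cis (chiral); SCN trans, CN cis.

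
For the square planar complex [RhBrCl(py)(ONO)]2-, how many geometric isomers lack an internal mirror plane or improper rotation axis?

Working through the distinct placements yields 3 geometric isomers: (Br/ONO trans, Cl/py trans); (Br/py trans, Cl/ONO trans); (Br/Cl trans, ONO/py trans).
Each arrangement has an internal mirror plane or centre of symmetry, so none is chiral.

0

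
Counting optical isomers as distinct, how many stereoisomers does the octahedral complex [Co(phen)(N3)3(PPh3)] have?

2

The six octahedral sites form three mutually perpendicular trans pairs.
Each phen is bidentate and must span two cis positions.
Working through the distinct placements yields 2 geometric isomers: N3 mer; N3 fac.
Each arrangement has an internal mirror plane or centre of symmetry, so none is chiral.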